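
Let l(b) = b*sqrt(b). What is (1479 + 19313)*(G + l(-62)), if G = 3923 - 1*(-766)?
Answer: 97493688 - 1289104*I*sqrt(62) ≈ 9.7494e+7 - 1.015e+7*I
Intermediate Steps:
G = 4689 (G = 3923 + 766 = 4689)
l(b) = b**(3/2)
(1479 + 19313)*(G + l(-62)) = (1479 + 19313)*(4689 + (-62)**(3/2)) = 20792*(4689 - 62*I*sqrt(62)) = 97493688 - 1289104*I*sqrt(62)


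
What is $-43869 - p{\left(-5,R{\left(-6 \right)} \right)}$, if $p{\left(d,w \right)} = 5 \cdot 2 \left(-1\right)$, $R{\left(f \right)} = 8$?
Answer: $-43859$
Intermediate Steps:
$p{\left(d,w \right)} = -10$ ($p{\left(d,w \right)} = 10 \left(-1\right) = -10$)
$-43869 - p{\left(-5,R{\left(-6 \right)} \right)} = -43869 - -10 = -43869 + 10 = -43859$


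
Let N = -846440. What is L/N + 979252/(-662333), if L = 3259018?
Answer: -213388087991/40044653180 ≈ -5.3288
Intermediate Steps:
L/N + 979252/(-662333) = 3259018/(-846440) + 979252/(-662333) = 3259018*(-1/846440) + 979252*(-1/662333) = -232787/60460 - 979252/662333 = -213388087991/40044653180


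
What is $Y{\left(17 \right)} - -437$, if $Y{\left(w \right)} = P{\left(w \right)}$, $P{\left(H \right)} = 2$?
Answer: $439$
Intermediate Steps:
$Y{\left(w \right)} = 2$
$Y{\left(17 \right)} - -437 = 2 - -437 = 2 + 437 = 439$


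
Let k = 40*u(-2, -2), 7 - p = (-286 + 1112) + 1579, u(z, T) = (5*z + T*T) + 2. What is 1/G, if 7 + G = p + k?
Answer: -1/2565 ≈ -0.00038986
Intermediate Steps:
u(z, T) = 2 + T² + 5*z (u(z, T) = (5*z + T²) + 2 = (T² + 5*z) + 2 = 2 + T² + 5*z)
p = -2398 (p = 7 - ((-286 + 1112) + 1579) = 7 - (826 + 1579) = 7 - 1*2405 = 7 - 2405 = -2398)
k = -160 (k = 40*(2 + (-2)² + 5*(-2)) = 40*(2 + 4 - 10) = 40*(-4) = -160)
G = -2565 (G = -7 + (-2398 - 160) = -7 - 2558 = -2565)
1/G = 1/(-2565) = -1/2565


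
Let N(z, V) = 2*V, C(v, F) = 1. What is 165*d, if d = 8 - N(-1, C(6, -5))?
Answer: 990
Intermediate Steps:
d = 6 (d = 8 - 2 = 6)
165*d = 165*6 = 990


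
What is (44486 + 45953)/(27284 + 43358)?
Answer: 90439/70642 ≈ 1.2802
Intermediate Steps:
(44486 + 45953)/(27284 + 43358) = 90439/70642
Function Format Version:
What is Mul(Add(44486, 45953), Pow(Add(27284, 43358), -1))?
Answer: Rational(90439, 70642) ≈ 1.2802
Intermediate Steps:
Mul(Add(44486, 45953), Pow(Add(27284, 43358), -1)) = Mul(90439, Pow(70642, -1)) = Mul(90439, Rational(1, 70642)) = Rational(90439, 70642)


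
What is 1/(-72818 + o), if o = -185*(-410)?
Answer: 1/3032 ≈ 0.00032982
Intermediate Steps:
o = 75850
1/(-72818 + o) = 1/(-72818 + 75850) = 1/3032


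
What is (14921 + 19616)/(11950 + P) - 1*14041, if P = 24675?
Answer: -514217088/36625 ≈ -14040.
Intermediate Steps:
(14921 + 19616)/(11950 + P) - 1*14041 = (14921 + 19616)/(11950 + 24675) - 1*14041 = 34537/36625 - 14041 = -514217088/36625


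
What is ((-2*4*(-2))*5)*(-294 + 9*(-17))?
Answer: -35760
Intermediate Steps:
((-2*4*(-2))*5)*(-294 + 9*(-17)) = (-8*(-2)*5)*(-294 - 153) = (16*5)*(-447) = 80*(-447) = -35760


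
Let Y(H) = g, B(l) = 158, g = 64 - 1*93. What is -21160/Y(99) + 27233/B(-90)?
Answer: 4133037/4582 ≈ 902.02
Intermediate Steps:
g = -29 (g = 64 - 93 = -29)
Y(H) = -29
-21160/Y(99) + 27233/B(-90) = -21160/(-29) + 27233/158 = -21160*(-1/29) + 27233*(1/158) = 21160/29 + 27233/158 = 4133037/4582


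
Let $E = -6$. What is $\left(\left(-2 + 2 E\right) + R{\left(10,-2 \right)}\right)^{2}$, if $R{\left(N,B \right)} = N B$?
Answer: $1156$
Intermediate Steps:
$R{\left(N,B \right)} = B N$
$\left(\left(-2 + 2 E\right) + R{\left(10,-2 \right)}\right)^{2} = \left(\left(-2 + 2 \left(-6\right)\right) - 20\right)^{2} = \left(\left(-2 - 12\right) - 20\right)^{2} = \left(-14 - 20\right)^{2} = \left(-34\right)^{2} = 1156$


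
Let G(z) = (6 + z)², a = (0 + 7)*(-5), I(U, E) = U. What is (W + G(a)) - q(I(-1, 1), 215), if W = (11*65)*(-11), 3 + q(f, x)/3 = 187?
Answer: -7576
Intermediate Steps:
q(f, x) = 552 (q(f, x) = -9 + 3*187 = -9 + 561 = 552)
a = -35 (a = 7*(-5) = -35)
W = -7865 (W = 715*(-11) = -7865)
(W + G(a)) - q(I(-1, 1), 215) = (-7865 + (6 - 35)²) - 1*552 = (-7865 + (-29)²) - 552 = (-7865 + 841) - 552 = -7024 - 552 = -7576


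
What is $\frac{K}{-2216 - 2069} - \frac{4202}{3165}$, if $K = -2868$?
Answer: $- \frac{357134}{542481} \approx -0.65833$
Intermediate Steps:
$\frac{K}{-2216 - 2069} - \frac{4202}{3165} = - \frac{2868}{-2216 - 2069} - \frac{4202}{3165} = - \frac{2868}{-4285} - \frac{4202}{3165} = \left(-2868\right) \left(- \frac{1}{4285}\right) - \frac{4202}{3165} = \frac{2868}{4285} - \frac{4202}{3165} = - \frac{357134}{542481}$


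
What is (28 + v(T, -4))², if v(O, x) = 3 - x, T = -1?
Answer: 1225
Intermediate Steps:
(28 + v(T, -4))² = (28 + (3 - 1*(-4)))² = (28 + (3 + 4))² = (28 + 7)² = 35² = 1225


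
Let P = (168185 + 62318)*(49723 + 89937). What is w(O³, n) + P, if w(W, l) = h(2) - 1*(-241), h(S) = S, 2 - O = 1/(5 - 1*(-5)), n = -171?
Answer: 32192049223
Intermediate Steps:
O = 19/10 (O = 2 - 1/(5 - 1*(-5)) = 2 - 1/(5 + 5) = 2 - 1/10 = 2 - 1*⅒ = 2 - ⅒ = 19/10 ≈ 1.9000)
P = 32192048980 (P = 230503*139660 = 32192048980)
w(W, l) = 243 (w(W, l) = 2 - 1*(-241) = 2 + 241 = 243)
w(O³, n) + P = 243 + 32192048980 = 32192049223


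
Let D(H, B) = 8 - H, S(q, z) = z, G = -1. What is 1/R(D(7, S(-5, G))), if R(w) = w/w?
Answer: 1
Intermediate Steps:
R(w) = 1
1/R(D(7, S(-5, G))) = 1/1 = 1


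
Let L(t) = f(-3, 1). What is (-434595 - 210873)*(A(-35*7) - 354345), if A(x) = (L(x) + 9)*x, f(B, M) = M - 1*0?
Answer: 230299755060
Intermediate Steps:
f(B, M) = M (f(B, M) = M + 0 = M)
L(t) = 1
A(x) = 10*x (A(x) = (1 + 9)*x = 10*x)
(-434595 - 210873)*(A(-35*7) - 354345) = (-434595 - 210873)*(10*(-35*7) - 354345) = -645468*(10*(-245) - 354345) = -645468*(-2450 - 354345) = -645468*(-356795) = 230299755060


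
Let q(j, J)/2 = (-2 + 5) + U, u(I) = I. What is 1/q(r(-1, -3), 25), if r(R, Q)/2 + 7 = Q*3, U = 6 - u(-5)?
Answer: 1/28 ≈ 0.035714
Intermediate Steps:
U = 11 (U = 6 - 1*(-5) = 6 + 5 = 11)
r(R, Q) = -14 + 6*Q (r(R, Q) = -14 + 2*(Q*3) = -14 + 2*(3*Q) = -14 + 6*Q)
q(j, J) = 28 (q(j, J) = 2*((-2 + 5) + 11) = 2*(3 + 11) = 2*14 = 28)
1/q(r(-1, -3), 25) = 1/28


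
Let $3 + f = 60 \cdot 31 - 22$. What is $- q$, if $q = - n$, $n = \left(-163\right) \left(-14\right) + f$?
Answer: $4117$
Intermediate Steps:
$f = 1835$ ($f = -3 + \left(60 \cdot 31 - 22\right) = -3 + \left(1860 - 22\right) = -3 + 1838 = 1835$)
$n = 4117$ ($n = \left(-163\right) \left(-14\right) + 1835 = 2282 + 1835 = 4117$)
$q = -4117$ ($q = \left(-1\right) 4117 = -4117$)
$- q = \left(-1\right) \left(-4117\right) = 4117$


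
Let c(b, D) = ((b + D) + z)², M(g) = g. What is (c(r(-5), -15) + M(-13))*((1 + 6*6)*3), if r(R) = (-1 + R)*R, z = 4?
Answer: 38628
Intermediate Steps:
r(R) = R*(-1 + R)
c(b, D) = (4 + D + b)² (c(b, D) = ((b + D) + 4)² = ((D + b) + 4)² = (4 + D + b)²)
(c(r(-5), -15) + M(-13))*((1 + 6*6)*3) = ((4 - 15 - 5*(-1 - 5))² - 13)*((1 + 6*6)*3) = ((4 - 15 - 5*(-6))² - 13)*((1 + 36)*3) = ((4 - 15 + 30)² - 13)*(37*3) = (19² - 13)*111 = (361 - 13)*111 = 348*111 = 38628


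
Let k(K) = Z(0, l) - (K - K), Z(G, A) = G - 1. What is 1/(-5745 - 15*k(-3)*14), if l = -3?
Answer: -1/5535 ≈ -0.00018067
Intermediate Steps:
Z(G, A) = -1 + G
k(K) = -1 (k(K) = (-1 + 0) - (K - K) = -1 - 1*0 = -1 + 0 = -1)
1/(-5745 - 15*k(-3)*14) = 1/(-5745 - 15*(-1)*14) = 1/(-5745 + 15*14) = 1/(-5745 + 210) = 1/(-5535) = -1/5535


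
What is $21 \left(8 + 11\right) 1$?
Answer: $399$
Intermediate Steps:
$21 \left(8 + 11\right) 1 = 21 \cdot 19 \cdot 1 = 399 \cdot 1 = 399$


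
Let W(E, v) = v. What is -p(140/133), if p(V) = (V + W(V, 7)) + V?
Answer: -173/19 ≈ -9.1053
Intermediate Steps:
p(V) = 7 + 2*V (p(V) = (V + 7) + V = (7 + V) + V = 7 + 2*V)
-p(140/133) = -(7 + 2*(140/133)) = -(7 + 2*(140*(1/133))) = -(7 + 2*(20/19)) = -(7 + 40/19) = -1*173/19 = -173/19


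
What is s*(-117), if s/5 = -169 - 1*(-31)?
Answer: 80730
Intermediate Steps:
s = -690 (s = 5*(-169 - 1*(-31)) = 5*(-169 + 31) = 5*(-138) = -690)
s*(-117) = -690*(-117) = 80730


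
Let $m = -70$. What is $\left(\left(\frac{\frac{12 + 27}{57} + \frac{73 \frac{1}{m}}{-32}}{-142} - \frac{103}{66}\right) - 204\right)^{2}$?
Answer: $\frac{1680772429084562071801}{39774781915545600} \approx 42257.0$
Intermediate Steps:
$\left(\left(\frac{\frac{12 + 27}{57} + \frac{73 \frac{1}{m}}{-32}}{-142} - \frac{103}{66}\right) - 204\right)^{2} = \left(\left(\frac{\frac{12 + 27}{57} + \frac{73 \frac{1}{-70}}{-32}}{-142} - \frac{103}{66}\right) - 204\right)^{2} = \left(\left(\left(39 \cdot \frac{1}{57} + 73 \left(- \frac{1}{70}\right) \left(- \frac{1}{32}\right)\right) \left(- \frac{1}{142}\right) - \frac{103}{66}\right) - 204\right)^{2} = \left(\left(\left(\frac{13}{19} - - \frac{73}{2240}\right) \left(- \frac{1}{142}\right) - \frac{103}{66}\right) - 204\right)^{2} = \left(\left(\left(\frac{13}{19} + \frac{73}{2240}\right) \left(- \frac{1}{142}\right) - \frac{103}{66}\right) - 204\right)^{2} = \left(\left(\frac{30507}{42560} \left(- \frac{1}{142}\right) - \frac{103}{66}\right) - 204\right)^{2} = \left(\left(- \frac{30507}{6043520} - \frac{103}{66}\right) - 204\right)^{2} = \left(- \frac{312248011}{199436160} - 204\right)^{2} = \left(- \frac{40997224651}{199436160}\right)^{2} = \frac{1680772429084562071801}{39774781915545600}$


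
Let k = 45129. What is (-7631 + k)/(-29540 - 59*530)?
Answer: -18749/30405 ≈ -0.61664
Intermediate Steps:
(-7631 + k)/(-29540 - 59*530) = (-7631 + 45129)/(-29540 - 59*530) = 37498/(-29540 - 31270) = 37498/(-60810) = 37498*(-1/60810) = -18749/30405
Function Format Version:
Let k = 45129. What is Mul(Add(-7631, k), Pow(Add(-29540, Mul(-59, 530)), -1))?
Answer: Rational(-18749, 30405) ≈ -0.61664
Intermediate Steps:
Mul(Add(-7631, k), Pow(Add(-29540, Mul(-59, 530)), -1)) = Mul(Add(-7631, 45129), Pow(Add(-29540, Mul(-59, 530)), -1)) = Mul(37498, Pow(Add(-29540, -31270), -1)) = Mul(37498, Pow(-60810, -1)) = Mul(37498, Rational(-1, 60810)) = Rational(-18749, 30405)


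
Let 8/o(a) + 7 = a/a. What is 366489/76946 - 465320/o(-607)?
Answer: 26853751029/76946 ≈ 3.4900e+5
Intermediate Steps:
o(a) = -4/3 (o(a) = 8/(-7 + a/a) = 8/(-7 + 1) = 8/(-6) = 8*(-1/6) = -4/3)
366489/76946 - 465320/o(-607) = 366489/76946 - 465320/(-4/3) = 366489*(1/76946) - 465320*(-3/4) = 366489/76946 + 348990 = 26853751029/76946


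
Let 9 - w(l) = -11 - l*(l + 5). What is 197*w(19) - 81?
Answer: 93691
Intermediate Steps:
w(l) = 20 + l*(5 + l) (w(l) = 9 - (-11 - l*(l + 5)) = 9 - (-11 - l*(5 + l)) = 9 + (11 + l*(5 + l)) = 20 + l*(5 + l))
197*w(19) - 81 = 197*(20 + 19**2 + 5*19) - 81 = 197*(20 + 361 + 95) - 81 = 197*476 - 81 = 93772 - 81 = 93691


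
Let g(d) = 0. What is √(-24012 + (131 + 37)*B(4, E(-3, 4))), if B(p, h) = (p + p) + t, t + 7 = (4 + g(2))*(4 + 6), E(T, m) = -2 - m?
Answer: 2*I*√4281 ≈ 130.86*I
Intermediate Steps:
t = 33 (t = -7 + (4 + 0)*(4 + 6) = -7 + 4*10 = -7 + 40 = 33)
B(p, h) = 33 + 2*p (B(p, h) = (p + p) + 33 = 2*p + 33 = 33 + 2*p)
√(-24012 + (131 + 37)*B(4, E(-3, 4))) = √(-24012 + (131 + 37)*(33 + 2*4)) = √(-24012 + 168*(33 + 8)) = √(-24012 + 168*41) = √(-24012 + 6888) = √(-17124) = 2*I*√4281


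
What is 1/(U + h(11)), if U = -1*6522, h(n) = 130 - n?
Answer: -1/6403 ≈ -0.00015618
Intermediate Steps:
U = -6522
1/(U + h(11)) = 1/(-6522 + (130 - 1*11)) = 1/(-6522 + (130 - 11)) = 1/(-6522 + 119) = 1/(-6403) = -1/6403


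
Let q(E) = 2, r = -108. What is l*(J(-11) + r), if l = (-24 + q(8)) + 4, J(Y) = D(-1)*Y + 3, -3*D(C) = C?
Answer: 1956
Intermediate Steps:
D(C) = -C/3
J(Y) = 3 + Y/3 (J(Y) = (-⅓*(-1))*Y + 3 = Y/3 + 3 = 3 + Y/3)
l = -18 (l = (-24 + 2) + 4 = -22 + 4 = -18)
l*(J(-11) + r) = -18*((3 + (⅓)*(-11)) - 108) = -18*((3 - 11/3) - 108) = -18*(-⅔ - 108) = -18*(-326/3) = 1956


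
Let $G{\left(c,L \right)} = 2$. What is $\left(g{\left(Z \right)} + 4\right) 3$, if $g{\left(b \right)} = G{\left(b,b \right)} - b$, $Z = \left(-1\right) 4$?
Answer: $30$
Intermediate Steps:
$Z = -4$
$g{\left(b \right)} = 2 - b$
$\left(g{\left(Z \right)} + 4\right) 3 = \left(\left(2 - -4\right) + 4\right) 3 = \left(\left(2 + 4\right) + 4\right) 3 = \left(6 + 4\right) 3 = 10 \cdot 3 = 30$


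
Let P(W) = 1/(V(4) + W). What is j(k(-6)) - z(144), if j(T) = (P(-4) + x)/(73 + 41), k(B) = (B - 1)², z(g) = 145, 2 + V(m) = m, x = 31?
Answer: -32999/228 ≈ -144.73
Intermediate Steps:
V(m) = -2 + m
P(W) = 1/(2 + W) (P(W) = 1/((-2 + 4) + W) = 1/(2 + W))
k(B) = (-1 + B)²
j(T) = 61/228 (j(T) = (1/(2 - 4) + 31)/(73 + 41) = (1/(-2) + 31)/114 = (-½ + 31)*(1/114) = (61/2)*(1/114) = 61/228)
j(k(-6)) - z(144) = 61/228 - 1*145 = 61/228 - 145 = -32999/228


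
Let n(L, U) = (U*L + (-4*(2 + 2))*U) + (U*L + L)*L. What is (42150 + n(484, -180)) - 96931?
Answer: -42070845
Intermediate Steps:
n(L, U) = -16*U + L*U + L*(L + L*U) (n(L, U) = (L*U + (-4*4)*U) + (L*U + L)*L = (L*U - 16*U) + (L + L*U)*L = (-16*U + L*U) + L*(L + L*U) = -16*U + L*U + L*(L + L*U))
(42150 + n(484, -180)) - 96931 = (42150 + (484² - 16*(-180) + 484*(-180) - 180*484²)) - 96931 = (42150 + (234256 + 2880 - 87120 - 180*234256)) - 96931 = (42150 + (234256 + 2880 - 87120 - 42166080)) - 96931 = (42150 - 42016064) - 96931 = -41973914 - 96931 = -42070845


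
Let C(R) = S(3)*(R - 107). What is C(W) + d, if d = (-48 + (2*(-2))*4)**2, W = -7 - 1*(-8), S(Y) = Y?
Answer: 3778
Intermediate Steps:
W = 1 (W = -7 + 8 = 1)
d = 4096 (d = (-48 - 4*4)**2 = (-48 - 16)**2 = (-64)**2 = 4096)
C(R) = -321 + 3*R (C(R) = 3*(R - 107) = 3*(-107 + R) = -321 + 3*R)
C(W) + d = (-321 + 3*1) + 4096 = (-321 + 3) + 4096 = -318 + 4096 = 3778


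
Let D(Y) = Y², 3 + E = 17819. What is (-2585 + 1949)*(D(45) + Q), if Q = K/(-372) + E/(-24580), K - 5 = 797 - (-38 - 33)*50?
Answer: -243833314316/190495 ≈ -1.2800e+6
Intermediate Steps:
E = 17816 (E = -3 + 17819 = 17816)
K = 4352 (K = 5 + (797 - (-38 - 33)*50) = 5 + (797 - (-71)*50) = 5 + (797 - 1*(-3550)) = 5 + (797 + 3550) = 5 + 4347 = 4352)
Q = -7099982/571485 (Q = 4352/(-372) + 17816/(-24580) = 4352*(-1/372) + 17816*(-1/24580) = -1088/93 - 4454/6145 = -7099982/571485 ≈ -12.424)
(-2585 + 1949)*(D(45) + Q) = (-2585 + 1949)*(45² - 7099982/571485) = -636*(2025 - 7099982/571485) = -636*1150157143/571485 = -243833314316/190495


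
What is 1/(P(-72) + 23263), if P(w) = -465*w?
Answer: 1/56743 ≈ 1.7623e-5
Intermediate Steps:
1/(P(-72) + 23263) = 1/(-465*(-72) + 23263) = 1/(33480 + 23263) = 1/56743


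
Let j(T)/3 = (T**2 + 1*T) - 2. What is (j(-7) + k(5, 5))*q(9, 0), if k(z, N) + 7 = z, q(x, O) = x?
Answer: 1062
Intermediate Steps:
k(z, N) = -7 + z
j(T) = -6 + 3*T + 3*T**2 (j(T) = 3*((T**2 + 1*T) - 2) = 3*((T**2 + T) - 2) = 3*((T + T**2) - 2) = 3*(-2 + T + T**2) = -6 + 3*T + 3*T**2)
(j(-7) + k(5, 5))*q(9, 0) = ((-6 + 3*(-7) + 3*(-7)**2) + (-7 + 5))*9 = ((-6 - 21 + 3*49) - 2)*9 = ((-6 - 21 + 147) - 2)*9 = (120 - 2)*9 = 118*9 = 1062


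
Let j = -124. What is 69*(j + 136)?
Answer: 828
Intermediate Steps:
69*(j + 136) = 69*(-124 + 136) = 69*12 = 828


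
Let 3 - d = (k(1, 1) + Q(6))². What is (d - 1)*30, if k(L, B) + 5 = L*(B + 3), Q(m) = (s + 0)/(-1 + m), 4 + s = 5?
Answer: 204/5 ≈ 40.800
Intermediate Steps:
s = 1 (s = -4 + 5 = 1)
Q(m) = 1/(-1 + m) (Q(m) = (1 + 0)/(-1 + m) = 1/(-1 + m))
k(L, B) = -5 + L*(3 + B) (k(L, B) = -5 + L*(B + 3) = -5 + L*(3 + B))
d = 59/25 (d = 3 - ((-5 + 3*1 + 1*1) + 1/(-1 + 6))² = 3 - ((-5 + 3 + 1) + 1/5)² = 3 - (-1 + ⅕)² = 3 - (-⅘)² = 3 - 1*16/25 = 3 - 16/25 = 59/25 ≈ 2.3600)
(d - 1)*30 = (59/25 - 1)*30 = (34/25)*30 = 204/5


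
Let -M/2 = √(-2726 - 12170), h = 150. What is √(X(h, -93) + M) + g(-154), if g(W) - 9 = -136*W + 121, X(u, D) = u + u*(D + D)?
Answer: 21074 + √(-27750 - 56*I*√19) ≈ 21075.0 - 166.58*I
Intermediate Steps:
M = -56*I*√19 (M = -2*√(-2726 - 12170) = -56*I*√19 ≈ -244.1*I)
X(u, D) = u + 2*D*u (X(u, D) = u + u*(2*D) = u + 2*D*u)
g(W) = 130 - 136*W (g(W) = 9 + (-136*W + 121) = 9 + (121 - 136*W) = 130 - 136*W)
√(X(h, -93) + M) + g(-154) = √(150*(1 + 2*(-93)) - 56*I*√19) + (130 - 136*(-154)) = √(150*(1 - 186) - 56*I*√19) + (130 + 20944) = √(150*(-185) - 56*I*√19) + 21074 = √(-27750 - 56*I*√19) + 21074 = 21074 + √(-27750 - 56*I*√19)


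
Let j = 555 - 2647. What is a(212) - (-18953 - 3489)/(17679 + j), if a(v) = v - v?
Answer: 22442/15587 ≈ 1.4398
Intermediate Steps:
j = -2092
a(v) = 0
a(212) - (-18953 - 3489)/(17679 + j) = 0 - (-18953 - 3489)/(17679 - 2092) = 0 - (-22442)/15587 = 0 - 1*(-22442/15587) = 0 + 22442/15587 = 22442/15587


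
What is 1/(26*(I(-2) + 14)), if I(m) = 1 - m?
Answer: 1/442 ≈ 0.0022624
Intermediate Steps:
1/(26*(I(-2) + 14)) = 1/(26*((1 - 1*(-2)) + 14)) = 1/(26*((1 + 2) + 14)) = 1/(26*(3 + 14)) = 1/(26*17) = 1/442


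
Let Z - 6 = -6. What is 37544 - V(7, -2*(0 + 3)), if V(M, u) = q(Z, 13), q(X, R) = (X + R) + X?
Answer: 37531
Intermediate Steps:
Z = 0 (Z = 6 - 6 = 0)
q(X, R) = R + 2*X (q(X, R) = (R + X) + X = R + 2*X)
V(M, u) = 13 (V(M, u) = 13 + 2*0 = 13 + 0 = 13)
37544 - V(7, -2*(0 + 3)) = 37544 - 1*13 = 37544 - 13 = 37531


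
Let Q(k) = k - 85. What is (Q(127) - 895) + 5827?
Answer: 4974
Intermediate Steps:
Q(k) = -85 + k
(Q(127) - 895) + 5827 = ((-85 + 127) - 895) + 5827 = (42 - 895) + 5827 = -853 + 5827 = 4974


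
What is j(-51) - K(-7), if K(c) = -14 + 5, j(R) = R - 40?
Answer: -82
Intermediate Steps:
j(R) = -40 + R
K(c) = -9
j(-51) - K(-7) = (-40 - 51) - 1*(-9) = -91 + 9 = -82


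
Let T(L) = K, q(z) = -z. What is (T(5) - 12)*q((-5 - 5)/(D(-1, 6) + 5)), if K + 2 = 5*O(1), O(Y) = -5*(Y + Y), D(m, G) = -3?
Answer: -320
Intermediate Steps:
O(Y) = -10*Y
K = -52 (K = -2 + 5*(-10*1) = -2 + 5*(-10) = -2 - 50 = -52)
T(L) = -52
(T(5) - 12)*q((-5 - 5)/(D(-1, 6) + 5)) = (-52 - 12)*(-(-5 - 5)/(-3 + 5)) = -(-64)*(-10/2) = -(-64)*(-10*1/2) = -(-64)*(-5) = -64*5 = -320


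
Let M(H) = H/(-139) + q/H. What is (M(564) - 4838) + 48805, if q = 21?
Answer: 1148840585/26132 ≈ 43963.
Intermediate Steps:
M(H) = 21/H - H/139 (M(H) = H/(-139) + 21/H = H*(-1/139) + 21/H = -H/139 + 21/H = 21/H - H/139)
(M(564) - 4838) + 48805 = ((21/564 - 1/139*564) - 4838) + 48805 = ((21*(1/564) - 564/139) - 4838) + 48805 = ((7/188 - 564/139) - 4838) + 48805 = (-105059/26132 - 4838) + 48805 = -126531675/26132 + 48805 = 1148840585/26132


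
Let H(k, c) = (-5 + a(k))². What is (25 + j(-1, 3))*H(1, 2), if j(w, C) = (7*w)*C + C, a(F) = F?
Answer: 112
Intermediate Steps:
j(w, C) = C + 7*C*w (j(w, C) = 7*C*w + C = C + 7*C*w)
H(k, c) = (-5 + k)²
(25 + j(-1, 3))*H(1, 2) = (25 + 3*(1 + 7*(-1)))*(-5 + 1)² = (25 + 3*(1 - 7))*(-4)² = (25 + 3*(-6))*16 = (25 - 18)*16 = 7*16 = 112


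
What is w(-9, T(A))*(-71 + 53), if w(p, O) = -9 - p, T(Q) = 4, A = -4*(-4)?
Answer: 0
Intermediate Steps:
A = 16
w(-9, T(A))*(-71 + 53) = (-9 - 1*(-9))*(-71 + 53) = (-9 + 9)*(-18) = 0*(-18) = 0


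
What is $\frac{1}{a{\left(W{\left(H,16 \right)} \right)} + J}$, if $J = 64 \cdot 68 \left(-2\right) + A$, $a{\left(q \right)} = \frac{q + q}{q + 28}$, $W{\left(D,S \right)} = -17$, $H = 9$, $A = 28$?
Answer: $- \frac{11}{95470} \approx -0.00011522$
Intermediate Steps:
$a{\left(q \right)} = \frac{2 q}{28 + q}$
$J = -8676$ ($J = 64 \cdot 68 \left(-2\right) + 28 = 64 \left(-136\right) + 28 = -8704 + 28 = -8676$)
$\frac{1}{a{\left(W{\left(H,16 \right)} \right)} + J} = \frac{1}{2 \left(-17\right) \frac{1}{28 - 17} - 8676} = \frac{1}{2 \left(-17\right) \frac{1}{11} - 8676} = \frac{1}{- \frac{34}{11} - 8676} = \frac{1}{- \frac{95470}{11}} = - \frac{11}{95470}$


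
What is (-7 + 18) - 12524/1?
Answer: -12513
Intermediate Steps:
(-7 + 18) - 12524/1 = 11 - 12524 = -12513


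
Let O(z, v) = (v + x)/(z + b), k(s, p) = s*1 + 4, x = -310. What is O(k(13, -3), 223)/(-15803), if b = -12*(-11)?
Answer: 87/2354647 ≈ 3.6948e-5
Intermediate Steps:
b = 132
k(s, p) = 4 + s (k(s, p) = s + 4 = 4 + s)
O(z, v) = (-310 + v)/(132 + z) (O(z, v) = (v - 310)/(z + 132) = (-310 + v)/(132 + z))
O(k(13, -3), 223)/(-15803) = ((-310 + 223)/(132 + (4 + 13)))/(-15803) = (-87/(132 + 17))*(-1/15803) = (-87/149)*(-1/15803) = ((1/149)*(-87))*(-1/15803) = -87/149*(-1/15803) = 87/2354647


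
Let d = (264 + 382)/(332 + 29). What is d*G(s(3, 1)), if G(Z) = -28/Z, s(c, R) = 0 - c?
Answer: 952/57 ≈ 16.702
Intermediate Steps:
s(c, R) = -c
d = 34/19 (d = 646/361 = 646*(1/361) = 34/19 ≈ 1.7895)
d*G(s(3, 1)) = 34*(-28/((-1*3)))/19 = 34*(-28/(-3))/19 = 34*(-28*(-1/3))/19 = (34/19)*(28/3) = 952/57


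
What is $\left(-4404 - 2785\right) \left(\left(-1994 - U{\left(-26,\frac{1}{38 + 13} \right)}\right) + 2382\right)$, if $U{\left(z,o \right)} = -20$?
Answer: $-2933112$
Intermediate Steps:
$\left(-4404 - 2785\right) \left(\left(-1994 - U{\left(-26,\frac{1}{38 + 13} \right)}\right) + 2382\right) = \left(-4404 - 2785\right) \left(\left(-1994 - -20\right) + 2382\right) = - 7189 \left(\left(-1994 + 20\right) + 2382\right) = - 7189 \left(-1974 + 2382\right) = \left(-7189\right) 408 = -2933112$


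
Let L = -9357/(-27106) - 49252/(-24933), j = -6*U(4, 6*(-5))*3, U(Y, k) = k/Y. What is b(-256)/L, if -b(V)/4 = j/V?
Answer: 45618788115/50186329376 ≈ 0.90899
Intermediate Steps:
j = 135 (j = -6*((6*(-5))/4)*3 = -6*(-30*¼)*3 = -6*(-15/2)*3 = -(-45)*3 = -1*(-135) = 135)
b(V) = -540/V
L = 1568322793/675833898 (L = -9357*(-1/27106) - 49252*(-1/24933) = 9357/27106 + 49252/24933 = 1568322793/675833898 ≈ 2.3206)
b(-256)/L = (-540/(-256))/(1568322793/675833898) = -540*(-1/256)*(675833898/1568322793) = (135/64)*(675833898/1568322793) = 45618788115/50186329376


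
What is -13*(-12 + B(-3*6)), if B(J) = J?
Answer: 390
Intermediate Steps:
-13*(-12 + B(-3*6)) = -13*(-12 - 3*6) = -13*(-12 - 18) = -13*(-30) = 390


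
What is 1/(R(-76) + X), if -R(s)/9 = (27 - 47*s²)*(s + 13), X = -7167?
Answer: -1/153916482 ≈ -6.4970e-9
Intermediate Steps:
R(s) = -9*(13 + s)*(27 - 47*s²) (R(s) = -9*(27 - 47*s²)*(s + 13) = -9*(27 - 47*s²)*(13 + s) = -9*(13 + s)*(27 - 47*s²))
1/(R(-76) + X) = 1/((-3159 - 243*(-76) + 423*(-76)³ + 5499*(-76)²) - 7167) = 1/((-3159 + 18468 + 423*(-438976) + 5499*5776) - 7167) = 1/((-3159 + 18468 - 185686848 + 31762224) - 7167) = 1/(-153909315 - 7167) = 1/(-153916482) = -1/153916482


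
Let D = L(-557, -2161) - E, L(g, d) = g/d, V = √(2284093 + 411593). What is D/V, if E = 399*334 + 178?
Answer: -288371927*√55014/832196778 ≈ -81.276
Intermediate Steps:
V = 7*√55014 (V = √2695686 = 7*√55014 ≈ 1641.9)
E = 133444 (E = 133266 + 178 = 133444)
D = -288371927/2161 (D = -557/(-2161) - 1*133444 = -557*(-1/2161) - 133444 = 557/2161 - 133444 = -288371927/2161 ≈ -1.3344e+5)
D/V = -288371927*√55014/385098/2161 = -288371927*√55014/832196778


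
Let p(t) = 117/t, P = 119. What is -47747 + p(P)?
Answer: -5681776/119 ≈ -47746.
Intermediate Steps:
-47747 + p(P) = -47747 + 117/119 = -5681776/119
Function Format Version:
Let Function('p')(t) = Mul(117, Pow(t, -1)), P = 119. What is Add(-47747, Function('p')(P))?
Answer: Rational(-5681776, 119) ≈ -47746.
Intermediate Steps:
Add(-47747, Function('p')(P)) = Add(-47747, Mul(117, Pow(119, -1))) = Add(-47747, Mul(117, Rational(1, 119))) = Add(-47747, Rational(117, 119)) = Rational(-5681776, 119)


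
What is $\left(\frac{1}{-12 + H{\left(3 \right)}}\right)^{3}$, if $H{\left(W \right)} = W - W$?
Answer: $- \frac{1}{1728} \approx -0.0005787$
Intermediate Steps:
$H{\left(W \right)} = 0$
$\left(\frac{1}{-12 + H{\left(3 \right)}}\right)^{3} = \left(\frac{1}{-12 + 0}\right)^{3} = \left(\frac{1}{-12}\right)^{3} = \left(- \frac{1}{12}\right)^{3} = - \frac{1}{1728}$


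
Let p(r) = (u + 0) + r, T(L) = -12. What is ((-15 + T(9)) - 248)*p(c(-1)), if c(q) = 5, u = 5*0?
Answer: -1375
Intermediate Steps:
u = 0
p(r) = r (p(r) = (0 + 0) + r = 0 + r = r)
((-15 + T(9)) - 248)*p(c(-1)) = ((-15 - 12) - 248)*5 = (-27 - 248)*5 = -275*5 = -1375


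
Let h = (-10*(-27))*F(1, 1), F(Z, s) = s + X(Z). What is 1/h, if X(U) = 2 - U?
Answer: 1/540 ≈ 0.0018519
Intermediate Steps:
F(Z, s) = 2 + s - Z (F(Z, s) = s + (2 - Z) = 2 + s - Z)
h = 540 (h = (-10*(-27))*(2 + 1 - 1*1) = 270*(2 + 1 - 1) = 270*2 = 540)
1/h = 1/540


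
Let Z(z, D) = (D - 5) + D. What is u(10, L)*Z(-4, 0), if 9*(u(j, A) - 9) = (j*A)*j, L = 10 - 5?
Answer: -2905/9 ≈ -322.78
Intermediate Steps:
Z(z, D) = -5 + 2*D (Z(z, D) = (-5 + D) + D = -5 + 2*D)
L = 5
u(j, A) = 9 + A*j²/9 (u(j, A) = 9 + ((j*A)*j)/9 = 9 + ((A*j)*j)/9 = 9 + (A*j²)/9 = 9 + A*j²/9)
u(10, L)*Z(-4, 0) = (9 + (⅑)*5*10²)*(-5 + 2*0) = (9 + (⅑)*5*100)*(-5 + 0) = (9 + 500/9)*(-5) = (581/9)*(-5) = -2905/9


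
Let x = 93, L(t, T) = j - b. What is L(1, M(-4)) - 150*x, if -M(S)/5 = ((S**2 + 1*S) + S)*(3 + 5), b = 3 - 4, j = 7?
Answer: -13942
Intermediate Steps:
b = -1
M(S) = -80*S - 40*S**2 (M(S) = -5*((S**2 + 1*S) + S)*(3 + 5) = -5*((S**2 + S) + S)*8 = -5*((S + S**2) + S)*8 = -5*(S**2 + 2*S)*8 = -5*(8*S**2 + 16*S) = -80*S - 40*S**2)
L(t, T) = 8 (L(t, T) = 7 - 1*(-1) = 7 + 1 = 8)
L(1, M(-4)) - 150*x = 8 - 150*93 = 8 - 13950 = -13942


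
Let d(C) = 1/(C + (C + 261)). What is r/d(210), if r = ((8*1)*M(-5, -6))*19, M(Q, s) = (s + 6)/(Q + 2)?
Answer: 0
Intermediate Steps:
M(Q, s) = (6 + s)/(2 + Q)
d(C) = 1/(261 + 2*C) (d(C) = 1/(C + (261 + C)) = 1/(261 + 2*C))
r = 0 (r = ((8*1)*((6 - 6)/(2 - 5)))*19 = (8*(0/(-3)))*19 = (8*(-⅓*0))*19 = (8*0)*19 = 0*19 = 0)
r/d(210) = 0/(1/(261 + 2*210)) = 0/(1/(261 + 420)) = 0/(1/681) = 0*681 = 0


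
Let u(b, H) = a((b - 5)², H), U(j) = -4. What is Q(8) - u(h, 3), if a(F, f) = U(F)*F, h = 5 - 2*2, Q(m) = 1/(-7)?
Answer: 447/7 ≈ 63.857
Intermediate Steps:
Q(m) = -⅐
h = 1 (h = 5 - 4 = 1)
a(F, f) = -4*F
u(b, H) = -4*(-5 + b)² (u(b, H) = -4*(b - 5)² = -4*(-5 + b)²)
Q(8) - u(h, 3) = -⅐ - (-4)*(-5 + 1)² = -⅐ - (-4)*(-4)² = -⅐ - (-4)*16 = -⅐ - 1*(-64) = -⅐ + 64 = 447/7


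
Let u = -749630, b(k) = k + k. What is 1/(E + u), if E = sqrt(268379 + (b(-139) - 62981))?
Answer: -74963/56194493178 - 2*sqrt(3205)/140486232945 ≈ -1.3348e-6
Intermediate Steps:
b(k) = 2*k
E = 8*sqrt(3205) (E = sqrt(268379 + (2*(-139) - 62981)) = sqrt(268379 + (-278 - 62981)) = sqrt(268379 - 63259) = sqrt(205120) = 8*sqrt(3205) ≈ 452.90)
1/(E + u) = 1/(8*sqrt(3205) - 749630) = 1/(-749630 + 8*sqrt(3205))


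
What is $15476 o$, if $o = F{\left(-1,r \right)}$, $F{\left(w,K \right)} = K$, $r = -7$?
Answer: $-108332$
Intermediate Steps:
$o = -7$
$15476 o = 15476 \left(-7\right) = -108332$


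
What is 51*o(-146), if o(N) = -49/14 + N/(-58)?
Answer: -2907/58 ≈ -50.121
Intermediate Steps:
o(N) = -7/2 - N/58 (o(N) = -49*1/14 + N*(-1/58) = -7/2 - N/58)
51*o(-146) = 51*(-7/2 - 1/58*(-146)) = 51*(-7/2 + 73/29) = 51*(-57/58) = -2907/58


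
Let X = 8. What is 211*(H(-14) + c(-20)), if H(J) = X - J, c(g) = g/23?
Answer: 102546/23 ≈ 4458.5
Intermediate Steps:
c(g) = g/23 (c(g) = g*(1/23) = g/23)
H(J) = 8 - J
211*(H(-14) + c(-20)) = 211*((8 - 1*(-14)) + (1/23)*(-20)) = 211*((8 + 14) - 20/23) = 211*(22 - 20/23) = 211*(486/23) = 102546/23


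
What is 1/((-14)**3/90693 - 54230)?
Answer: -90693/4918284134 ≈ -1.8440e-5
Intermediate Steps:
1/((-14)**3/90693 - 54230) = 1/(-2744*1/90693 - 54230) = 1/(-2744/90693 - 54230) = 1/(-4918284134/90693) = -90693/4918284134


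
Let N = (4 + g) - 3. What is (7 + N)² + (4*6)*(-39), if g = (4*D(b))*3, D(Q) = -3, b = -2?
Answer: -152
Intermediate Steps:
g = -36 (g = (4*(-3))*3 = -12*3 = -36)
N = -35 (N = (4 - 36) - 3 = -32 - 3 = -35)
(7 + N)² + (4*6)*(-39) = (7 - 35)² + (4*6)*(-39) = (-28)² + 24*(-39) = 784 - 936 = -152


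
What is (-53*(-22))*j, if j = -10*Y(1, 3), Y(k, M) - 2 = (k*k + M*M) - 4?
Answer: -93280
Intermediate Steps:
Y(k, M) = -2 + M**2 + k**2 (Y(k, M) = 2 + ((k*k + M*M) - 4) = 2 + ((k**2 + M**2) - 4) = 2 + ((M**2 + k**2) - 4) = 2 + (-4 + M**2 + k**2) = -2 + M**2 + k**2)
j = -80 (j = -10*(-2 + 3**2 + 1**2) = -10*(-2 + 9 + 1) = -10*8 = -80)
(-53*(-22))*j = -53*(-22)*(-80) = 1166*(-80) = -93280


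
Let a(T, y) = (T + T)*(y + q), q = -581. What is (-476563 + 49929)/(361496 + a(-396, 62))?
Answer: -213317/386272 ≈ -0.55225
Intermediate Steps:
a(T, y) = 2*T*(-581 + y) (a(T, y) = (T + T)*(y - 581) = (2*T)*(-581 + y) = 2*T*(-581 + y))
(-476563 + 49929)/(361496 + a(-396, 62)) = (-476563 + 49929)/(361496 + 2*(-396)*(-581 + 62)) = -426634/(361496 + 2*(-396)*(-519)) = -426634/(361496 + 411048) = -426634/772544 = -426634*1/772544 = -213317/386272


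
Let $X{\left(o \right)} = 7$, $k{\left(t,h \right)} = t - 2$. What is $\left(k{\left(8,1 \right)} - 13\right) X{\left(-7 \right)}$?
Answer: $-49$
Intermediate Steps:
$k{\left(t,h \right)} = -2 + t$ ($k{\left(t,h \right)} = t - 2 = -2 + t$)
$\left(k{\left(8,1 \right)} - 13\right) X{\left(-7 \right)} = \left(\left(-2 + 8\right) - 13\right) 7 = \left(6 - 13\right) 7 = \left(-7\right) 7 = -49$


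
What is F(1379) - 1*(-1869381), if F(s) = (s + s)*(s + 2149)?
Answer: 11599605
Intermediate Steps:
F(s) = 2*s*(2149 + s) (F(s) = (2*s)*(2149 + s) = 2*s*(2149 + s))
F(1379) - 1*(-1869381) = 2*1379*(2149 + 1379) - 1*(-1869381) = 2*1379*3528 + 1869381 = 9730224 + 1869381 = 11599605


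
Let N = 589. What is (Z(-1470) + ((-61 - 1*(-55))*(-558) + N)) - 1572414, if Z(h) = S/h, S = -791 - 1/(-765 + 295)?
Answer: -361220129177/230300 ≈ -1.5685e+6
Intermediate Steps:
S = -371769/470 (S = -791 - 1/(-470) = -791 - 1*(-1/470) = -791 + 1/470 = -371769/470 ≈ -791.00)
Z(h) = -371769/(470*h)
(Z(-1470) + ((-61 - 1*(-55))*(-558) + N)) - 1572414 = (-371769/470/(-1470) + ((-61 - 1*(-55))*(-558) + 589)) - 1572414 = (-371769/470*(-1/1470) + ((-61 + 55)*(-558) + 589)) - 1572414 = (123923/230300 + (-6*(-558) + 589)) - 1572414 = (123923/230300 + (3348 + 589)) - 1572414 = (123923/230300 + 3937) - 1572414 = 906815023/230300 - 1572414 = -361220129177/230300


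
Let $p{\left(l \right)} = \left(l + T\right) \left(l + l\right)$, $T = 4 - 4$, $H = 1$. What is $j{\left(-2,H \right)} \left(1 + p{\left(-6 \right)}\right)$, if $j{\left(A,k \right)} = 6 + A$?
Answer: $292$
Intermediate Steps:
$T = 0$
$p{\left(l \right)} = 2 l^{2}$ ($p{\left(l \right)} = \left(l + 0\right) \left(l + l\right) = l 2 l = 2 l^{2}$)
$j{\left(-2,H \right)} \left(1 + p{\left(-6 \right)}\right) = \left(6 - 2\right) \left(1 + 2 \left(-6\right)^{2}\right) = 4 \left(1 + 2 \cdot 36\right) = 4 \left(1 + 72\right) = 4 \cdot 73 = 292$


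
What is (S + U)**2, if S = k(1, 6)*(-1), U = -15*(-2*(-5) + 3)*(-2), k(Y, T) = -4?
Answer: 155236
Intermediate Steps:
U = 390 (U = -15*(10 + 3)*(-2) = -195*(-2) = -15*(-26) = 390)
S = 4 (S = -4*(-1) = 4)
(S + U)**2 = (4 + 390)**2 = 394**2 = 155236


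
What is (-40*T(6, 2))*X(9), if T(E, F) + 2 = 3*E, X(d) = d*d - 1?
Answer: -51200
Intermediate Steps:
X(d) = -1 + d² (X(d) = d² - 1 = -1 + d²)
T(E, F) = -2 + 3*E
(-40*T(6, 2))*X(9) = (-40*(-2 + 3*6))*(-1 + 9²) = (-40*(-2 + 18))*(-1 + 81) = -40*16*80 = -640*80 = -51200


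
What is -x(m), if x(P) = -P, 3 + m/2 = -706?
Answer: -1418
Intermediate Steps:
m = -1418 (m = -6 + 2*(-706) = -6 - 1412 = -1418)
-x(m) = -(-1)*(-1418) = -1*1418 = -1418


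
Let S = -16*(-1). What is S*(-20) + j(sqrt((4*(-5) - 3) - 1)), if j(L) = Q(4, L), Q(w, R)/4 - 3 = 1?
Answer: -304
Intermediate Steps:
Q(w, R) = 16 (Q(w, R) = 12 + 4*1 = 12 + 4 = 16)
S = 16
j(L) = 16
S*(-20) + j(sqrt((4*(-5) - 3) - 1)) = 16*(-20) + 16 = -320 + 16 = -304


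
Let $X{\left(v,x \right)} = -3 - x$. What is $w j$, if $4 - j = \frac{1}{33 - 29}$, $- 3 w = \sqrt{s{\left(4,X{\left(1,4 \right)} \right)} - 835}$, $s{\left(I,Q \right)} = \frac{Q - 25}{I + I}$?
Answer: $- \frac{5 i \sqrt{839}}{4} \approx - 36.207 i$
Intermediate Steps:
$s{\left(I,Q \right)} = \frac{-25 + Q}{2 I}$
$w = - \frac{i \sqrt{839}}{3}$ ($w = - \frac{\sqrt{\frac{-25 - 7}{2 \cdot 4} - 835}}{3} = - \frac{\sqrt{\frac{1}{2} \cdot \frac{1}{4} \left(-25 - 7\right) - 835}}{3} = - \frac{\sqrt{\frac{1}{2} \cdot \frac{1}{4} \left(-32\right) - 835}}{3} = - \frac{\sqrt{-4 - 835}}{3} = - \frac{\sqrt{-839}}{3} = - \frac{i \sqrt{839}}{3} \approx - 9.6552 i$)
$j = \frac{15}{4}$ ($j = 4 - \frac{1}{33 - 29} = 4 - \frac{1}{4} = \frac{15}{4} \approx 3.75$)
$w j = - \frac{i \sqrt{839}}{3} \cdot \frac{15}{4} = - \frac{5 i \sqrt{839}}{4}$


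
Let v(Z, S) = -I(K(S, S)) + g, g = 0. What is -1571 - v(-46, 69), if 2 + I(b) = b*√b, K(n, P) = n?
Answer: -1573 + 69*√69 ≈ -999.84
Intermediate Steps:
I(b) = -2 + b^(3/2) (I(b) = -2 + b*√b = -2 + b^(3/2))
v(Z, S) = 2 - S^(3/2) (v(Z, S) = -(-2 + S^(3/2)) + 0 = (2 - S^(3/2)) + 0 = 2 - S^(3/2))
-1571 - v(-46, 69) = -1571 - (2 - 69^(3/2)) = -1571 - (2 - 69*√69) = -1571 + (-2 + 69*√69) = -1573 + 69*√69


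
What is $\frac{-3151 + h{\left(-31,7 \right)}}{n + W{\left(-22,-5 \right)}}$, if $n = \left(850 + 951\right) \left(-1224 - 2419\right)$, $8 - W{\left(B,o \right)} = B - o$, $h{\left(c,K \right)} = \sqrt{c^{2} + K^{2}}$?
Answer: $\frac{3151}{6561018} - \frac{\sqrt{1010}}{6561018} \approx 0.00047542$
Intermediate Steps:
$h{\left(c,K \right)} = \sqrt{K^{2} + c^{2}}$
$W{\left(B,o \right)} = 8 + o - B$ ($W{\left(B,o \right)} = 8 - \left(B - o\right) = 8 + o - B$)
$n = -6561043$ ($n = 1801 \left(-3643\right) = -6561043$)
$\frac{-3151 + h{\left(-31,7 \right)}}{n + W{\left(-22,-5 \right)}} = \frac{-3151 + \sqrt{7^{2} + \left(-31\right)^{2}}}{-6561043 - -25} = \frac{-3151 + \sqrt{49 + 961}}{-6561043 + \left(8 - 5 + 22\right)} = \frac{-3151 + \sqrt{1010}}{-6561043 + 25} = \frac{-3151 + \sqrt{1010}}{-6561018} = \left(-3151 + \sqrt{1010}\right) \left(- \frac{1}{6561018}\right) = \frac{3151}{6561018} - \frac{\sqrt{1010}}{6561018}$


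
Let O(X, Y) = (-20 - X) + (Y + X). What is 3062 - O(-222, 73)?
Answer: 3009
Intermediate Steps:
O(X, Y) = -20 + Y (O(X, Y) = (-20 - X) + (X + Y) = -20 + Y)
3062 - O(-222, 73) = 3062 - (-20 + 73) = 3062 - 1*53 = 3062 - 53 = 3009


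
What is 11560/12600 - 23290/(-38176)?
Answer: 9184607/6012720 ≈ 1.5275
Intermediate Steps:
11560/12600 - 23290/(-38176) = 11560*(1/12600) - 23290*(-1/38176) = 289/315 + 11645/19088 = 9184607/6012720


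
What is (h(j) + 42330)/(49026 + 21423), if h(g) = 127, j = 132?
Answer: 42457/70449 ≈ 0.60266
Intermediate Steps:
(h(j) + 42330)/(49026 + 21423) = (127 + 42330)/(49026 + 21423) = 42457/70449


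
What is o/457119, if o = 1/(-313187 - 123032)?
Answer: -1/199403993061 ≈ -5.0149e-12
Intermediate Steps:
o = -1/436219 (o = 1/(-436219) = -1/436219 ≈ -2.2924e-6)
o/457119 = -1/436219/457119 = -1/436219*1/457119 = -1/199403993061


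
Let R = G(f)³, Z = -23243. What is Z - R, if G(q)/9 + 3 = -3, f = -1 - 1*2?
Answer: 134221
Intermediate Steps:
f = -3 (f = -1 - 2 = -3)
G(q) = -54 (G(q) = -27 + 9*(-3) = -27 - 27 = -54)
R = -157464 (R = (-54)³ = -157464)
Z - R = -23243 - 1*(-157464) = -23243 + 157464 = 134221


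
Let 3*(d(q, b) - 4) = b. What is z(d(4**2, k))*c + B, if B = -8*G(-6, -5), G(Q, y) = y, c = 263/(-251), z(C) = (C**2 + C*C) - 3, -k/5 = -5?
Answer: -622633/2259 ≈ -275.62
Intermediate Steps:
k = 25 (k = -5*(-5) = 25)
d(q, b) = 4 + b/3
z(C) = -3 + 2*C**2 (z(C) = (C**2 + C**2) - 3 = 2*C**2 - 3 = -3 + 2*C**2)
c = -263/251 (c = 263*(-1/251) = -263/251 ≈ -1.0478)
B = 40 (B = -8*(-5) = 40)
z(d(4**2, k))*c + B = (-3 + 2*(4 + (1/3)*25)**2)*(-263/251) + 40 = (-3 + 2*(4 + 25/3)**2)*(-263/251) + 40 = (-3 + 2*(37/3)**2)*(-263/251) + 40 = (-3 + 2*(1369/9))*(-263/251) + 40 = (-3 + 2738/9)*(-263/251) + 40 = (2711/9)*(-263/251) + 40 = -712993/2259 + 40 = -622633/2259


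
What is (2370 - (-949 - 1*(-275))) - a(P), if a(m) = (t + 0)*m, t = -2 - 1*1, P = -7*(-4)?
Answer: 3128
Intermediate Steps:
P = 28
t = -3 (t = -2 - 1 = -3)
a(m) = -3*m (a(m) = (-3 + 0)*m = -3*m)
(2370 - (-949 - 1*(-275))) - a(P) = (2370 - (-949 - 1*(-275))) - (-3)*28 = (2370 - (-949 + 275)) - 1*(-84) = (2370 - 1*(-674)) + 84 = (2370 + 674) + 84 = 3044 + 84 = 3128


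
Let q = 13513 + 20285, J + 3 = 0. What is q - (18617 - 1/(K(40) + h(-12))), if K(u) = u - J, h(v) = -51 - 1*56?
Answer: 971583/64 ≈ 15181.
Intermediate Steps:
J = -3 (J = -3 + 0 = -3)
h(v) = -107 (h(v) = -51 - 56 = -107)
K(u) = 3 + u (K(u) = u - 1*(-3) = u + 3 = 3 + u)
q = 33798
q - (18617 - 1/(K(40) + h(-12))) = 33798 - (18617 - 1/((3 + 40) - 107)) = 33798 - (18617 - 1/(43 - 107)) = 33798 - (18617 - 1/(-64)) = 33798 - (18617 - 1*(-1/64)) = 33798 - (18617 + 1/64) = 33798 - 1*1191489/64 = 33798 - 1191489/64 = 971583/64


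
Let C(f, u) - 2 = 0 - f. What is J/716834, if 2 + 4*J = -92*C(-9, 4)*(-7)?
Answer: 3541/1433668 ≈ 0.0024699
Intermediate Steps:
C(f, u) = 2 - f (C(f, u) = 2 + (0 - f) = 2 - f)
J = 3541/2 (J = -1/2 + (-92*(2 - 1*(-9))*(-7))/4 = -1/2 + (-92*(2 + 9)*(-7))/4 = -1/2 + (-92*11*(-7))/4 = -1/2 + (-1012*(-7))/4 = -1/2 + (1/4)*7084 = -1/2 + 1771 = 3541/2 ≈ 1770.5)
J/716834 = (3541/2)/716834 = (3541/2)*(1/716834) = 3541/1433668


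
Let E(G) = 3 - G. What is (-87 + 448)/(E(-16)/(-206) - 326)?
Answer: -74366/67175 ≈ -1.1070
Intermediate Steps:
(-87 + 448)/(E(-16)/(-206) - 326) = (-87 + 448)/((3 - 1*(-16))/(-206) - 326) = 361/((3 + 16)*(-1/206) - 326) = 361/(19*(-1/206) - 326) = 361/(-19/206 - 326) = 361/(-67175/206) = 361*(-206/67175) = -74366/67175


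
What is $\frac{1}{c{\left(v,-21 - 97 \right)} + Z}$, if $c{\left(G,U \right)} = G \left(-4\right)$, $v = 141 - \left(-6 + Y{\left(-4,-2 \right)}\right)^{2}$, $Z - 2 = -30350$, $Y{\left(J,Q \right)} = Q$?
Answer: $- \frac{1}{30656} \approx -3.262 \cdot 10^{-5}$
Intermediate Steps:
$Z = -30348$ ($Z = 2 - 30350 = -30348$)
$v = 77$ ($v = 141 - \left(-6 - 2\right)^{2} = 141 - \left(-8\right)^{2} = 141 - 64 = 77$)
$c{\left(G,U \right)} = - 4 G$
$\frac{1}{c{\left(v,-21 - 97 \right)} + Z} = \frac{1}{\left(-4\right) 77 - 30348} = \frac{1}{-308 - 30348} = \frac{1}{-30656} = - \frac{1}{30656}$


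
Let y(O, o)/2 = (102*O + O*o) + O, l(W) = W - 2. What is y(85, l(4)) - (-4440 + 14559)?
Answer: 7731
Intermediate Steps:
l(W) = -2 + W
y(O, o) = 206*O + 2*O*o (y(O, o) = 2*((102*O + O*o) + O) = 2*(103*O + O*o) = 206*O + 2*O*o)
y(85, l(4)) - (-4440 + 14559) = 2*85*(103 + (-2 + 4)) - (-4440 + 14559) = 2*85*(103 + 2) - 1*10119 = 2*85*105 - 10119 = 17850 - 10119 = 7731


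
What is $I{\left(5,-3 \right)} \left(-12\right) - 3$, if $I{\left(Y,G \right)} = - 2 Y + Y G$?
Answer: $297$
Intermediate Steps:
$I{\left(Y,G \right)} = - 2 Y + G Y$
$I{\left(5,-3 \right)} \left(-12\right) - 3 = 5 \left(-2 - 3\right) \left(-12\right) - 3 = 5 \left(-5\right) \left(-12\right) - 3 = \left(-25\right) \left(-12\right) - 3 = 300 - 3 = 297$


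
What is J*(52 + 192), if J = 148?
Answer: 36112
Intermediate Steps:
J*(52 + 192) = 148*(52 + 192) = 148*244 = 36112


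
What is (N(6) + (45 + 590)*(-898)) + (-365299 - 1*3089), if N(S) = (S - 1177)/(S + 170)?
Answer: -165197939/176 ≈ -9.3863e+5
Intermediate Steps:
N(S) = (-1177 + S)/(170 + S)
(N(6) + (45 + 590)*(-898)) + (-365299 - 1*3089) = ((-1177 + 6)/(170 + 6) + (45 + 590)*(-898)) + (-365299 - 1*3089) = (-1171/176 + 635*(-898)) + (-365299 - 3089) = ((1/176)*(-1171) - 570230) - 368388 = (-1171/176 - 570230) - 368388 = -100361651/176 - 368388 = -165197939/176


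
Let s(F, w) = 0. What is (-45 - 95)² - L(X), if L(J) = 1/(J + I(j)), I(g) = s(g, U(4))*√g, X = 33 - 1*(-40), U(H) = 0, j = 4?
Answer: 1430799/73 ≈ 19600.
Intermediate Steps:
X = 73 (X = 33 + 40 = 73)
I(g) = 0 (I(g) = 0*√g = 0)
L(J) = 1/J (L(J) = 1/(J + 0) = 1/J)
(-45 - 95)² - L(X) = (-45 - 95)² - 1/73 = (-140)² - 1*1/73 = 19600 - 1/73 = 1430799/73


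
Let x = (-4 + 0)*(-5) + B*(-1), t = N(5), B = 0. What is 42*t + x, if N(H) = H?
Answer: 230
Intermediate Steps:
t = 5
x = 20 (x = (-4 + 0)*(-5) + 0*(-1) = -4*(-5) + 0 = 20 + 0 = 20)
42*t + x = 42*5 + 20 = 210 + 20 = 230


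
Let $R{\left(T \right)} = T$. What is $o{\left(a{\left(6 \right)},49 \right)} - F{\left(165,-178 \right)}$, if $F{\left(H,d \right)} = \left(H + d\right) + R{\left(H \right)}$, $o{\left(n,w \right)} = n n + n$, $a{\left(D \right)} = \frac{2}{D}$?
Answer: $- \frac{1364}{9} \approx -151.56$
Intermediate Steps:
$o{\left(n,w \right)} = n + n^{2}$ ($o{\left(n,w \right)} = n^{2} + n = n + n^{2}$)
$F{\left(H,d \right)} = d + 2 H$ ($F{\left(H,d \right)} = \left(H + d\right) + H = d + 2 H$)
$o{\left(a{\left(6 \right)},49 \right)} - F{\left(165,-178 \right)} = \frac{2}{6} \left(1 + \frac{2}{6}\right) - \left(-178 + 2 \cdot 165\right) = 2 \cdot \frac{1}{6} \left(1 + 2 \cdot \frac{1}{6}\right) - \left(-178 + 330\right) = \frac{1 + \frac{1}{3}}{3} - 152 = \frac{1}{3} \cdot \frac{4}{3} - 152 = \frac{4}{9} - 152 = - \frac{1364}{9}$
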